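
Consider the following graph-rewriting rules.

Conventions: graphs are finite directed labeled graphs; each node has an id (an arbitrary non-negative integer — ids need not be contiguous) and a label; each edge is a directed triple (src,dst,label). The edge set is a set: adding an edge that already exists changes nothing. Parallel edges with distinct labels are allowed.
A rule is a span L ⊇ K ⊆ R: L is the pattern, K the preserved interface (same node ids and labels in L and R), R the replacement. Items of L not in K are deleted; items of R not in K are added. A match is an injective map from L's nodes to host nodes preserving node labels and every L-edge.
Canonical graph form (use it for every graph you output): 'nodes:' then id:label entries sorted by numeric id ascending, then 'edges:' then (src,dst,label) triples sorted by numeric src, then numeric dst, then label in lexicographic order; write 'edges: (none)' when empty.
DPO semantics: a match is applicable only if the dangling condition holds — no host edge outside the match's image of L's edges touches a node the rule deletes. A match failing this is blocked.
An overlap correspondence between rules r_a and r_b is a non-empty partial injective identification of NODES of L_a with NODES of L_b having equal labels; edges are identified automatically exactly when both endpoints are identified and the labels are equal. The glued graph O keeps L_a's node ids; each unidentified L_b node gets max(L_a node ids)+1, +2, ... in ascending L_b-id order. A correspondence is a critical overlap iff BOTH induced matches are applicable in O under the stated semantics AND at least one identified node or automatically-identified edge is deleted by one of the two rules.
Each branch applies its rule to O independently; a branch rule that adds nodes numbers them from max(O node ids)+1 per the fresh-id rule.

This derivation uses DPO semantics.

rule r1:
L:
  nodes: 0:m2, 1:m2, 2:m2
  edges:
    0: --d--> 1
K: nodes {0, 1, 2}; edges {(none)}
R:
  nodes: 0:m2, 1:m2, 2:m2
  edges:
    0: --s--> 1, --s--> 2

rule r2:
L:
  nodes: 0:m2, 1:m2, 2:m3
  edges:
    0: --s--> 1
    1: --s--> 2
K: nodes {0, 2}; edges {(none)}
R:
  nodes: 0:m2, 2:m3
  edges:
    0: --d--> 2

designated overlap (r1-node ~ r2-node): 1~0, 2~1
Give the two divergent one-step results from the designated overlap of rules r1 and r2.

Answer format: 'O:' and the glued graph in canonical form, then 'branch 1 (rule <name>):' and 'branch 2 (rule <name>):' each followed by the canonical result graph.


O:
nodes: 0:m2, 1:m2, 2:m2, 3:m3
edges: (0,1,d); (1,2,s); (2,3,s)
branch 1 (rule r1):
nodes: 0:m2, 1:m2, 2:m2, 3:m3
edges: (0,1,s); (0,2,s); (1,2,s); (2,3,s)
branch 2 (rule r2):
nodes: 0:m2, 1:m2, 3:m3
edges: (0,1,d); (1,3,d)


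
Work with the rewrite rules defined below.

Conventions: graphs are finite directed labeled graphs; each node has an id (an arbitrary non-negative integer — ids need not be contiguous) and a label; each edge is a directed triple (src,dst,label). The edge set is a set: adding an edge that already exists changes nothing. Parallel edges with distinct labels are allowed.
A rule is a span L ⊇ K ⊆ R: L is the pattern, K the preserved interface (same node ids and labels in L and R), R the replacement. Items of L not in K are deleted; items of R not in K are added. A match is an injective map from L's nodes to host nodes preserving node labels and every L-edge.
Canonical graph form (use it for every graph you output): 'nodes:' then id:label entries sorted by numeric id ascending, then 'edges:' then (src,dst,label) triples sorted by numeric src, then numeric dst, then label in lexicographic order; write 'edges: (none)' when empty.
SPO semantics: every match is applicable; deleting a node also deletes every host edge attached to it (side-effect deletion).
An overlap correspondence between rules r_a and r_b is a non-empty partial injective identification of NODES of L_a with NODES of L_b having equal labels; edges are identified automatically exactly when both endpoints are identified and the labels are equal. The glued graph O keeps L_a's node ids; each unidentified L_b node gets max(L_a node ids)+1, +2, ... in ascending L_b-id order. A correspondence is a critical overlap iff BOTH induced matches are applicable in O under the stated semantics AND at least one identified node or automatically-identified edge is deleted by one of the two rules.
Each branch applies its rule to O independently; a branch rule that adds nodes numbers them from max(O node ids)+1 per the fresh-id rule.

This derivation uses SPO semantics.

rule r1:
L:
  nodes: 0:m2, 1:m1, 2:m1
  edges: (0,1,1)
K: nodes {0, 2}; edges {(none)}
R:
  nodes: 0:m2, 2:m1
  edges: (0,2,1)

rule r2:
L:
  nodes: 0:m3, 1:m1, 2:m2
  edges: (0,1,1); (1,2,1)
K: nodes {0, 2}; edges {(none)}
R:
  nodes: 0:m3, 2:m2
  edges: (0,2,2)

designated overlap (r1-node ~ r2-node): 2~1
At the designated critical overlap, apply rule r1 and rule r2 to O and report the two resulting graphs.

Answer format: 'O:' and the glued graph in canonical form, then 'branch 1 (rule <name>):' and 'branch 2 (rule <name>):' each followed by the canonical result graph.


O:
nodes: 0:m2, 1:m1, 2:m1, 3:m3, 4:m2
edges: (0,1,1); (2,4,1); (3,2,1)
branch 1 (rule r1):
nodes: 0:m2, 2:m1, 3:m3, 4:m2
edges: (0,2,1); (2,4,1); (3,2,1)
branch 2 (rule r2):
nodes: 0:m2, 1:m1, 3:m3, 4:m2
edges: (0,1,1); (3,4,2)


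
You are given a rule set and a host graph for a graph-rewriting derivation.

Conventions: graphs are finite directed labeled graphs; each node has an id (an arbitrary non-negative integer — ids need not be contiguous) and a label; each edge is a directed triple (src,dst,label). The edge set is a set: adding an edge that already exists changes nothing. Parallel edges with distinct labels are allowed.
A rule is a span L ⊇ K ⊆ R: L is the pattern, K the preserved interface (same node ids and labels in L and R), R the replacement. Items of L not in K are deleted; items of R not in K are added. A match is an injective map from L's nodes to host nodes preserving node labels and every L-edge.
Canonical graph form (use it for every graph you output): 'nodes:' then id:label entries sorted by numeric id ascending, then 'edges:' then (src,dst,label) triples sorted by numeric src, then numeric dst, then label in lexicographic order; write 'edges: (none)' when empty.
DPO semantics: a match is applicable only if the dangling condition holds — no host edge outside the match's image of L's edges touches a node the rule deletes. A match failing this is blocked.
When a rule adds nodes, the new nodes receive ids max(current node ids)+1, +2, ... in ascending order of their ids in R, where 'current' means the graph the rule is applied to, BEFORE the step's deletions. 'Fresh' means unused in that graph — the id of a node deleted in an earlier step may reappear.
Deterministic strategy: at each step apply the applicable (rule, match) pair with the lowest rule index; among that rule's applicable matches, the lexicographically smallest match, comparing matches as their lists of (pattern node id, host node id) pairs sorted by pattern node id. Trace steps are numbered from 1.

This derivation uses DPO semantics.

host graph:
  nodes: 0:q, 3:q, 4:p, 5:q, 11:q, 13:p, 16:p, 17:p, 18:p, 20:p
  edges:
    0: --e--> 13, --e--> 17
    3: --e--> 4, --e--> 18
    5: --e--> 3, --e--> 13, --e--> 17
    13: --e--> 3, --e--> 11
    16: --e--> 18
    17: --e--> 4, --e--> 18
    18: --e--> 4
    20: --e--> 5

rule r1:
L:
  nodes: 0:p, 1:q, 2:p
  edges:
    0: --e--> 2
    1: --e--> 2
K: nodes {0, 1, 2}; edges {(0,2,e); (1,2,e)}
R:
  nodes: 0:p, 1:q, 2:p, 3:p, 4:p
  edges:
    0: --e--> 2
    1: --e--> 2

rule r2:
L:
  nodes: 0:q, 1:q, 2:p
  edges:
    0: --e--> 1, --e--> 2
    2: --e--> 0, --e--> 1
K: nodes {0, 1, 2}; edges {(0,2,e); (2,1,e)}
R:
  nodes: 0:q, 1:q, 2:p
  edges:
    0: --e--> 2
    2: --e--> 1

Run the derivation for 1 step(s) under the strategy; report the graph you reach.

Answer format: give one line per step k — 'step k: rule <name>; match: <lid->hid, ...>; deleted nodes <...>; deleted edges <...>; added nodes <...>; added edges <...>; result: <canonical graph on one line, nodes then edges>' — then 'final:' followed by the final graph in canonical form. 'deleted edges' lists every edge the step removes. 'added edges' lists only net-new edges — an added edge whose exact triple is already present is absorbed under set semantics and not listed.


step 1: rule r1; match: 0->16, 1->3, 2->18; deleted nodes (none); deleted edges (none); added nodes 21, 22; added edges (none); result: nodes: 0:q, 3:q, 4:p, 5:q, 11:q, 13:p, 16:p, 17:p, 18:p, 20:p, 21:p, 22:p edges: (0,13,e); (0,17,e); (3,4,e); (3,18,e); (5,3,e); (5,13,e); (5,17,e); (13,3,e); (13,11,e); (16,18,e); (17,4,e); (17,18,e); (18,4,e); (20,5,e)
final:
nodes: 0:q, 3:q, 4:p, 5:q, 11:q, 13:p, 16:p, 17:p, 18:p, 20:p, 21:p, 22:p
edges: (0,13,e); (0,17,e); (3,4,e); (3,18,e); (5,3,e); (5,13,e); (5,17,e); (13,3,e); (13,11,e); (16,18,e); (17,4,e); (17,18,e); (18,4,e); (20,5,e)


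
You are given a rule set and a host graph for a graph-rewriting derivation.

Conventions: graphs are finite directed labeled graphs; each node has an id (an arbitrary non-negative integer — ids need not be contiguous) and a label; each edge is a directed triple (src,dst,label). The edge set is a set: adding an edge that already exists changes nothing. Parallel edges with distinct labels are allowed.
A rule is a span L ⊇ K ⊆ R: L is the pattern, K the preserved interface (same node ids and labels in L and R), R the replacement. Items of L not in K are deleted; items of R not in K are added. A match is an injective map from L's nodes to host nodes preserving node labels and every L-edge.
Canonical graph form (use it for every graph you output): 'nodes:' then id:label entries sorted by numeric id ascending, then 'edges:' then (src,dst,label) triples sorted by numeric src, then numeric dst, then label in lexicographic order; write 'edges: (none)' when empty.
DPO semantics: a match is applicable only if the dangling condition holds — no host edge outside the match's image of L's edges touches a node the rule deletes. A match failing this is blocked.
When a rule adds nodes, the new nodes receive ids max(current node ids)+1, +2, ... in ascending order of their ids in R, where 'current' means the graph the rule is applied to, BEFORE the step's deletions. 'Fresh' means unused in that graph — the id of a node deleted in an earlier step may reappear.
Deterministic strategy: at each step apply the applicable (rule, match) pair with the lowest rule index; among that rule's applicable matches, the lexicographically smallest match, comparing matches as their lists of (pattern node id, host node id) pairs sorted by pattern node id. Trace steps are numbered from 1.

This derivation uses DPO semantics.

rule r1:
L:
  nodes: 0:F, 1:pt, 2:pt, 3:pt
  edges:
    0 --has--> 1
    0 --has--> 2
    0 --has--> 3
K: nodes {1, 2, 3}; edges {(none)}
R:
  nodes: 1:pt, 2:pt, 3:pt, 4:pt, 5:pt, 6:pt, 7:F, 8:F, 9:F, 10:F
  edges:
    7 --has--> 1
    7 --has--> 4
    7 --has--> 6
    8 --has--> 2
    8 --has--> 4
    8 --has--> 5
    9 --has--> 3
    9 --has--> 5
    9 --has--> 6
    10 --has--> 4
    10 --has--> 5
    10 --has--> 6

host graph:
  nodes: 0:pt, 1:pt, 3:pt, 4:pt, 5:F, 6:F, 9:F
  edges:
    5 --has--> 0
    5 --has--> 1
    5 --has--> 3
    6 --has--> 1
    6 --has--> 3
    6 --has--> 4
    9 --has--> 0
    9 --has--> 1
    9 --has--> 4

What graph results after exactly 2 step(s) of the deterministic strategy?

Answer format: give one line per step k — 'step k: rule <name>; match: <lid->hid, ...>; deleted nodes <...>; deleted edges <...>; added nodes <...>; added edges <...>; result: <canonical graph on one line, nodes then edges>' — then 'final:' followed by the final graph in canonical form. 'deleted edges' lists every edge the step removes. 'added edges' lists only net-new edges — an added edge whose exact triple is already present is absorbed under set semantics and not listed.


step 1: rule r1; match: 0->5, 1->0, 2->1, 3->3; deleted nodes 5; deleted edges (5,0,has); (5,1,has); (5,3,has); added nodes 10, 11, 12, 13, 14, 15, 16; added edges (13,0,has); (13,10,has); (13,12,has); (14,1,has); (14,10,has); (14,11,has); (15,3,has); (15,11,has); (15,12,has); (16,10,has); (16,11,has); (16,12,has); result: nodes: 0:pt, 1:pt, 3:pt, 4:pt, 6:F, 9:F, 10:pt, 11:pt, 12:pt, 13:F, 14:F, 15:F, 16:F edges: (6,1,has); (6,3,has); (6,4,has); (9,0,has); (9,1,has); (9,4,has); (13,0,has); (13,10,has); (13,12,has); (14,1,has); (14,10,has); (14,11,has); (15,3,has); (15,11,has); (15,12,has); (16,10,has); (16,11,has); (16,12,has)
step 2: rule r1; match: 0->6, 1->1, 2->3, 3->4; deleted nodes 6; deleted edges (6,1,has); (6,3,has); (6,4,has); added nodes 17, 18, 19, 20, 21, 22, 23; added edges (20,1,has); (20,17,has); (20,19,has); (21,3,has); (21,17,has); (21,18,has); (22,4,has); (22,18,has); (22,19,has); (23,17,has); (23,18,has); (23,19,has); result: nodes: 0:pt, 1:pt, 3:pt, 4:pt, 9:F, 10:pt, 11:pt, 12:pt, 13:F, 14:F, 15:F, 16:F, 17:pt, 18:pt, 19:pt, 20:F, 21:F, 22:F, 23:F edges: (9,0,has); (9,1,has); (9,4,has); (13,0,has); (13,10,has); (13,12,has); (14,1,has); (14,10,has); (14,11,has); (15,3,has); (15,11,has); (15,12,has); (16,10,has); (16,11,has); (16,12,has); (20,1,has); (20,17,has); (20,19,has); (21,3,has); (21,17,has); (21,18,has); (22,4,has); (22,18,has); (22,19,has); (23,17,has); (23,18,has); (23,19,has)
final:
nodes: 0:pt, 1:pt, 3:pt, 4:pt, 9:F, 10:pt, 11:pt, 12:pt, 13:F, 14:F, 15:F, 16:F, 17:pt, 18:pt, 19:pt, 20:F, 21:F, 22:F, 23:F
edges: (9,0,has); (9,1,has); (9,4,has); (13,0,has); (13,10,has); (13,12,has); (14,1,has); (14,10,has); (14,11,has); (15,3,has); (15,11,has); (15,12,has); (16,10,has); (16,11,has); (16,12,has); (20,1,has); (20,17,has); (20,19,has); (21,3,has); (21,17,has); (21,18,has); (22,4,has); (22,18,has); (22,19,has); (23,17,has); (23,18,has); (23,19,has)


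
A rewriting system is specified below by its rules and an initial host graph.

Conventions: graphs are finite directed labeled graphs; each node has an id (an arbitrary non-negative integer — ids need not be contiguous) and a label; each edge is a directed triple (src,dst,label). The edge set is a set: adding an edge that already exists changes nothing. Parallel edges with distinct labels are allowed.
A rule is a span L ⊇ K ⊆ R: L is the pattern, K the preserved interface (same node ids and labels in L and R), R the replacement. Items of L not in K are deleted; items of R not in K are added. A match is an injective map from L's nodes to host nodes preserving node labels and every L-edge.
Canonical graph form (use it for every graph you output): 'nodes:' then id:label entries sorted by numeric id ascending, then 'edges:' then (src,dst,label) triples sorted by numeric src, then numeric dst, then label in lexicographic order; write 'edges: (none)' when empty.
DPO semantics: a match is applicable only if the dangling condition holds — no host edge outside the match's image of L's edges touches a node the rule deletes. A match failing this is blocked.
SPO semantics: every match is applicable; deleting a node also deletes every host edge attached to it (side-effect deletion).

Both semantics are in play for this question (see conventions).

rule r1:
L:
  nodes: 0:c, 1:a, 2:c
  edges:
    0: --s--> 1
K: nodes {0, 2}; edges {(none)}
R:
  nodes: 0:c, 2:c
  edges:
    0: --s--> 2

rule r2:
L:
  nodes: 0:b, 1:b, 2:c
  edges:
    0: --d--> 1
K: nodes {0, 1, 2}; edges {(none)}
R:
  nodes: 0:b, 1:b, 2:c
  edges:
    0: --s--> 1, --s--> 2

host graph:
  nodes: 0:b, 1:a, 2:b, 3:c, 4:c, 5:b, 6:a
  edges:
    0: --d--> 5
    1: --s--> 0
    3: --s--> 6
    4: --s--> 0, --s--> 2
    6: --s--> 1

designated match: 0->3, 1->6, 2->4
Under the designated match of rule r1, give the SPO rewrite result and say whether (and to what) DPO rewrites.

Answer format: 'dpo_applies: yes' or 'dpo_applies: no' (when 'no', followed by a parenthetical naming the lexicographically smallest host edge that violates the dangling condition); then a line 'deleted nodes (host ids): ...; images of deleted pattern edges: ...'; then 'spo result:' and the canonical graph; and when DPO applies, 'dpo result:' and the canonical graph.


dpo_applies: no
(the rule deletes node 6, which keeps host edge (6,1,s) outside the match image — the dangling condition fails, DPO blocks; SPO proceeds and side-deletes such edges)
deleted nodes (host ids): 6; images of deleted pattern edges: (3,6,s)
spo result:
nodes: 0:b, 1:a, 2:b, 3:c, 4:c, 5:b
edges: (0,5,d); (1,0,s); (3,4,s); (4,0,s); (4,2,s)


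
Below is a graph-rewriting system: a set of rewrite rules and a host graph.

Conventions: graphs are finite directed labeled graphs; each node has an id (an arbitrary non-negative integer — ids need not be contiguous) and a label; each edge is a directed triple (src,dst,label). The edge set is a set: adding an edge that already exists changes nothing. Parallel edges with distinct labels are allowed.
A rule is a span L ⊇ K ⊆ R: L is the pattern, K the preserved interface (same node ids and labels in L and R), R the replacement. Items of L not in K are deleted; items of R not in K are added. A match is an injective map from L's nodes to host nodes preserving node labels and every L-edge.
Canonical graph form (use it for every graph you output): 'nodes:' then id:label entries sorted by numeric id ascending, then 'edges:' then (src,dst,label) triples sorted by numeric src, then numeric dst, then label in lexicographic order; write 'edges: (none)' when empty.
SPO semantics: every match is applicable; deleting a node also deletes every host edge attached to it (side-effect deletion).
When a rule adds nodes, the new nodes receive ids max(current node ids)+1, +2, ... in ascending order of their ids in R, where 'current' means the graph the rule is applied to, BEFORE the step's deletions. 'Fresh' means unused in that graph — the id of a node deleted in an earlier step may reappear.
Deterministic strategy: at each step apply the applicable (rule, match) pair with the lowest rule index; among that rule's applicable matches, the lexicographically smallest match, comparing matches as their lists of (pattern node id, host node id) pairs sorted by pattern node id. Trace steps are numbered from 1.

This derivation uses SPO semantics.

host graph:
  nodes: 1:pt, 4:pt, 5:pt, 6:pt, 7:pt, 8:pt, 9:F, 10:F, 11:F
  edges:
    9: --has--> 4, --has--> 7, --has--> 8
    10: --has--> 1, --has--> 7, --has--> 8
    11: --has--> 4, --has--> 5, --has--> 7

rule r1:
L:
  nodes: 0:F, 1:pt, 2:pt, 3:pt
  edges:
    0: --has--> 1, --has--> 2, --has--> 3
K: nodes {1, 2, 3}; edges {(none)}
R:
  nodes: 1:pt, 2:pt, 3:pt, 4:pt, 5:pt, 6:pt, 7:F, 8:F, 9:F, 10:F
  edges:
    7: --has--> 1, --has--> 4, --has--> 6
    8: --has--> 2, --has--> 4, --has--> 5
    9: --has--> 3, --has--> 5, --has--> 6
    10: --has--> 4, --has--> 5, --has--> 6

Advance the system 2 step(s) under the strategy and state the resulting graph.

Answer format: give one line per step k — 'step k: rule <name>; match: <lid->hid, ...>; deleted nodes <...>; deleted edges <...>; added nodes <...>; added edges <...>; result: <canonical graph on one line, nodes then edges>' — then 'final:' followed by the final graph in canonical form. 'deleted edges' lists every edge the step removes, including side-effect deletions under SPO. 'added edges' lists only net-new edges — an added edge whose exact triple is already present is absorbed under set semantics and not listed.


step 1: rule r1; match: 0->9, 1->4, 2->7, 3->8; deleted nodes 9; deleted edges (9,4,has); (9,7,has); (9,8,has); added nodes 12, 13, 14, 15, 16, 17, 18; added edges (15,4,has); (15,12,has); (15,14,has); (16,7,has); (16,12,has); (16,13,has); (17,8,has); (17,13,has); (17,14,has); (18,12,has); (18,13,has); (18,14,has); result: nodes: 1:pt, 4:pt, 5:pt, 6:pt, 7:pt, 8:pt, 10:F, 11:F, 12:pt, 13:pt, 14:pt, 15:F, 16:F, 17:F, 18:F edges: (10,1,has); (10,7,has); (10,8,has); (11,4,has); (11,5,has); (11,7,has); (15,4,has); (15,12,has); (15,14,has); (16,7,has); (16,12,has); (16,13,has); (17,8,has); (17,13,has); (17,14,has); (18,12,has); (18,13,has); (18,14,has)
step 2: rule r1; match: 0->10, 1->1, 2->7, 3->8; deleted nodes 10; deleted edges (10,1,has); (10,7,has); (10,8,has); added nodes 19, 20, 21, 22, 23, 24, 25; added edges (22,1,has); (22,19,has); (22,21,has); (23,7,has); (23,19,has); (23,20,has); (24,8,has); (24,20,has); (24,21,has); (25,19,has); (25,20,has); (25,21,has); result: nodes: 1:pt, 4:pt, 5:pt, 6:pt, 7:pt, 8:pt, 11:F, 12:pt, 13:pt, 14:pt, 15:F, 16:F, 17:F, 18:F, 19:pt, 20:pt, 21:pt, 22:F, 23:F, 24:F, 25:F edges: (11,4,has); (11,5,has); (11,7,has); (15,4,has); (15,12,has); (15,14,has); (16,7,has); (16,12,has); (16,13,has); (17,8,has); (17,13,has); (17,14,has); (18,12,has); (18,13,has); (18,14,has); (22,1,has); (22,19,has); (22,21,has); (23,7,has); (23,19,has); (23,20,has); (24,8,has); (24,20,has); (24,21,has); (25,19,has); (25,20,has); (25,21,has)
final:
nodes: 1:pt, 4:pt, 5:pt, 6:pt, 7:pt, 8:pt, 11:F, 12:pt, 13:pt, 14:pt, 15:F, 16:F, 17:F, 18:F, 19:pt, 20:pt, 21:pt, 22:F, 23:F, 24:F, 25:F
edges: (11,4,has); (11,5,has); (11,7,has); (15,4,has); (15,12,has); (15,14,has); (16,7,has); (16,12,has); (16,13,has); (17,8,has); (17,13,has); (17,14,has); (18,12,has); (18,13,has); (18,14,has); (22,1,has); (22,19,has); (22,21,has); (23,7,has); (23,19,has); (23,20,has); (24,8,has); (24,20,has); (24,21,has); (25,19,has); (25,20,has); (25,21,has)


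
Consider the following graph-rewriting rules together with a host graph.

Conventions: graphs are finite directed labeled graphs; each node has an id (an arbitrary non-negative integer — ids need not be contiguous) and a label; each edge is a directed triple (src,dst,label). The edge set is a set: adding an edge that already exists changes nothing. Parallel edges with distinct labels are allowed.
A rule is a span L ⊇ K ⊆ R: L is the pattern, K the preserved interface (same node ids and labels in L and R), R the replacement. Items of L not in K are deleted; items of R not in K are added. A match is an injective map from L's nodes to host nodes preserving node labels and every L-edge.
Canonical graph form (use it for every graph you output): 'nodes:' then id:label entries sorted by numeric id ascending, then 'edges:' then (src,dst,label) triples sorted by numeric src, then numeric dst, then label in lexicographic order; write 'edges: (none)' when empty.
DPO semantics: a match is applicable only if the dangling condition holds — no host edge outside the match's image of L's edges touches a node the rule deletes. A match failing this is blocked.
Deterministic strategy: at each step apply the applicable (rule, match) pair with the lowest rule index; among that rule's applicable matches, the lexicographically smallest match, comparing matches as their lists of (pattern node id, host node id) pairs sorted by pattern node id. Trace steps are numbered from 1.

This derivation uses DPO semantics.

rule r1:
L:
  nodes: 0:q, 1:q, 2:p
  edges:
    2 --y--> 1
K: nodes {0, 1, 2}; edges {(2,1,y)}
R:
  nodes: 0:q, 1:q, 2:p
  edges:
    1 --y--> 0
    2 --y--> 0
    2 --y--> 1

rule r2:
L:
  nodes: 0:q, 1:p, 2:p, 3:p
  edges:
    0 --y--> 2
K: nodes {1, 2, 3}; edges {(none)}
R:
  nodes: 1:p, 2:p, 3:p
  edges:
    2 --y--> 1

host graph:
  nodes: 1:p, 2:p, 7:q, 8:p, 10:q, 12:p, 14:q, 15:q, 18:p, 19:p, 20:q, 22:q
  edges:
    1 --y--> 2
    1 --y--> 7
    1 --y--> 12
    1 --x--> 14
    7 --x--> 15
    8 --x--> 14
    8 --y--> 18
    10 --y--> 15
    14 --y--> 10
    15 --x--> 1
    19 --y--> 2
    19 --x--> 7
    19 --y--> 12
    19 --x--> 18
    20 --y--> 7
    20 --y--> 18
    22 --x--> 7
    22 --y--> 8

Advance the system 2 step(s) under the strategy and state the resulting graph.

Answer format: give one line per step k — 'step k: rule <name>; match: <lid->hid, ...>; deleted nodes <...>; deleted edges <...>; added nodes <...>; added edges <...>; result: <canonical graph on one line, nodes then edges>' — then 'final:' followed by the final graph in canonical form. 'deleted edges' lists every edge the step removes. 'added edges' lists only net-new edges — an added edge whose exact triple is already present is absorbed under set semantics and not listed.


step 1: rule r1; match: 0->10, 1->7, 2->1; deleted nodes (none); deleted edges (none); added nodes (none); added edges (1,10,y); (7,10,y); result: nodes: 1:p, 2:p, 7:q, 8:p, 10:q, 12:p, 14:q, 15:q, 18:p, 19:p, 20:q, 22:q edges: (1,2,y); (1,7,y); (1,10,y); (1,12,y); (1,14,x); (7,10,y); (7,15,x); (8,14,x); (8,18,y); (10,15,y); (14,10,y); (15,1,x); (19,2,y); (19,7,x); (19,12,y); (19,18,x); (20,7,y); (20,18,y); (22,7,x); (22,8,y)
step 2: rule r1; match: 0->7, 1->10, 2->1; deleted nodes (none); deleted edges (none); added nodes (none); added edges (10,7,y); result: nodes: 1:p, 2:p, 7:q, 8:p, 10:q, 12:p, 14:q, 15:q, 18:p, 19:p, 20:q, 22:q edges: (1,2,y); (1,7,y); (1,10,y); (1,12,y); (1,14,x); (7,10,y); (7,15,x); (8,14,x); (8,18,y); (10,7,y); (10,15,y); (14,10,y); (15,1,x); (19,2,y); (19,7,x); (19,12,y); (19,18,x); (20,7,y); (20,18,y); (22,7,x); (22,8,y)
final:
nodes: 1:p, 2:p, 7:q, 8:p, 10:q, 12:p, 14:q, 15:q, 18:p, 19:p, 20:q, 22:q
edges: (1,2,y); (1,7,y); (1,10,y); (1,12,y); (1,14,x); (7,10,y); (7,15,x); (8,14,x); (8,18,y); (10,7,y); (10,15,y); (14,10,y); (15,1,x); (19,2,y); (19,7,x); (19,12,y); (19,18,x); (20,7,y); (20,18,y); (22,7,x); (22,8,y)


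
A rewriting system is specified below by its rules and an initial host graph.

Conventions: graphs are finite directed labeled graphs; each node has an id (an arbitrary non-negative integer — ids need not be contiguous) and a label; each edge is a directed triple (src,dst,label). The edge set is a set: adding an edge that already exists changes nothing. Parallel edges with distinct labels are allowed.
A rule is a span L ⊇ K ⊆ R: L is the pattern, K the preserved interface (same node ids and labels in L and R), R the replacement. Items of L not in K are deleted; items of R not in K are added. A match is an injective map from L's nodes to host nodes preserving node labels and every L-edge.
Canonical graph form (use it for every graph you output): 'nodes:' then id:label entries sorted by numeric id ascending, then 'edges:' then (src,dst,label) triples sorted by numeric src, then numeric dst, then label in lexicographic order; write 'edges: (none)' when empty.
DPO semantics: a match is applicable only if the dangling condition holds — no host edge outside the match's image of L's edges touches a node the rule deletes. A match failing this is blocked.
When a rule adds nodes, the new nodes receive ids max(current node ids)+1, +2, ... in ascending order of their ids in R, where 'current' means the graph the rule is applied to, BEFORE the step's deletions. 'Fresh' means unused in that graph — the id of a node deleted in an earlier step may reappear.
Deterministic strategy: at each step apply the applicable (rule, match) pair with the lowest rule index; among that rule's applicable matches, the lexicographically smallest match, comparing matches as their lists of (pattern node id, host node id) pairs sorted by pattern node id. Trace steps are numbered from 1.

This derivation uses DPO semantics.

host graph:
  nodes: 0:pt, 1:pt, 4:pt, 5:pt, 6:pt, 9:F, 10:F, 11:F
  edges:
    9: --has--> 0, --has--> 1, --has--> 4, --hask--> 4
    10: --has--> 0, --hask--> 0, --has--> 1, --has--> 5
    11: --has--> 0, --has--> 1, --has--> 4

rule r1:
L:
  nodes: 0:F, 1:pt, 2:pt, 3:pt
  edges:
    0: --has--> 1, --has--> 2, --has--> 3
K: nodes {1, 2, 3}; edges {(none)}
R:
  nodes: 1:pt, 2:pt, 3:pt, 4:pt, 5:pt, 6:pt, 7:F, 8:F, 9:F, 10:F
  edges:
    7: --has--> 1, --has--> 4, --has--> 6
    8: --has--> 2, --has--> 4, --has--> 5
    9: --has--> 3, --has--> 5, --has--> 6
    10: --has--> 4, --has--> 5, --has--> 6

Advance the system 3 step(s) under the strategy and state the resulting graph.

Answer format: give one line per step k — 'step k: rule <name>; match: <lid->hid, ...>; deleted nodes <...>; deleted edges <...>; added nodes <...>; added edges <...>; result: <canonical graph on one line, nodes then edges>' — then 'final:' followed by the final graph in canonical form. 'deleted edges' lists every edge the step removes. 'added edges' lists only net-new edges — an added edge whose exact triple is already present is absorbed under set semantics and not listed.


step 1: rule r1; match: 0->11, 1->0, 2->1, 3->4; deleted nodes 11; deleted edges (11,0,has); (11,1,has); (11,4,has); added nodes 12, 13, 14, 15, 16, 17, 18; added edges (15,0,has); (15,12,has); (15,14,has); (16,1,has); (16,12,has); (16,13,has); (17,4,has); (17,13,has); (17,14,has); (18,12,has); (18,13,has); (18,14,has); result: nodes: 0:pt, 1:pt, 4:pt, 5:pt, 6:pt, 9:F, 10:F, 12:pt, 13:pt, 14:pt, 15:F, 16:F, 17:F, 18:F edges: (9,0,has); (9,1,has); (9,4,has); (9,4,hask); (10,0,has); (10,0,hask); (10,1,has); (10,5,has); (15,0,has); (15,12,has); (15,14,has); (16,1,has); (16,12,has); (16,13,has); (17,4,has); (17,13,has); (17,14,has); (18,12,has); (18,13,has); (18,14,has)
step 2: rule r1; match: 0->15, 1->0, 2->12, 3->14; deleted nodes 15; deleted edges (15,0,has); (15,12,has); (15,14,has); added nodes 19, 20, 21, 22, 23, 24, 25; added edges (22,0,has); (22,19,has); (22,21,has); (23,12,has); (23,19,has); (23,20,has); (24,14,has); (24,20,has); (24,21,has); (25,19,has); (25,20,has); (25,21,has); result: nodes: 0:pt, 1:pt, 4:pt, 5:pt, 6:pt, 9:F, 10:F, 12:pt, 13:pt, 14:pt, 16:F, 17:F, 18:F, 19:pt, 20:pt, 21:pt, 22:F, 23:F, 24:F, 25:F edges: (9,0,has); (9,1,has); (9,4,has); (9,4,hask); (10,0,has); (10,0,hask); (10,1,has); (10,5,has); (16,1,has); (16,12,has); (16,13,has); (17,4,has); (17,13,has); (17,14,has); (18,12,has); (18,13,has); (18,14,has); (22,0,has); (22,19,has); (22,21,has); (23,12,has); (23,19,has); (23,20,has); (24,14,has); (24,20,has); (24,21,has); (25,19,has); (25,20,has); (25,21,has)
step 3: rule r1; match: 0->16, 1->1, 2->12, 3->13; deleted nodes 16; deleted edges (16,1,has); (16,12,has); (16,13,has); added nodes 26, 27, 28, 29, 30, 31, 32; added edges (29,1,has); (29,26,has); (29,28,has); (30,12,has); (30,26,has); (30,27,has); (31,13,has); (31,27,has); (31,28,has); (32,26,has); (32,27,has); (32,28,has); result: nodes: 0:pt, 1:pt, 4:pt, 5:pt, 6:pt, 9:F, 10:F, 12:pt, 13:pt, 14:pt, 17:F, 18:F, 19:pt, 20:pt, 21:pt, 22:F, 23:F, 24:F, 25:F, 26:pt, 27:pt, 28:pt, 29:F, 30:F, 31:F, 32:F edges: (9,0,has); (9,1,has); (9,4,has); (9,4,hask); (10,0,has); (10,0,hask); (10,1,has); (10,5,has); (17,4,has); (17,13,has); (17,14,has); (18,12,has); (18,13,has); (18,14,has); (22,0,has); (22,19,has); (22,21,has); (23,12,has); (23,19,has); (23,20,has); (24,14,has); (24,20,has); (24,21,has); (25,19,has); (25,20,has); (25,21,has); (29,1,has); (29,26,has); (29,28,has); (30,12,has); (30,26,has); (30,27,has); (31,13,has); (31,27,has); (31,28,has); (32,26,has); (32,27,has); (32,28,has)
final:
nodes: 0:pt, 1:pt, 4:pt, 5:pt, 6:pt, 9:F, 10:F, 12:pt, 13:pt, 14:pt, 17:F, 18:F, 19:pt, 20:pt, 21:pt, 22:F, 23:F, 24:F, 25:F, 26:pt, 27:pt, 28:pt, 29:F, 30:F, 31:F, 32:F
edges: (9,0,has); (9,1,has); (9,4,has); (9,4,hask); (10,0,has); (10,0,hask); (10,1,has); (10,5,has); (17,4,has); (17,13,has); (17,14,has); (18,12,has); (18,13,has); (18,14,has); (22,0,has); (22,19,has); (22,21,has); (23,12,has); (23,19,has); (23,20,has); (24,14,has); (24,20,has); (24,21,has); (25,19,has); (25,20,has); (25,21,has); (29,1,has); (29,26,has); (29,28,has); (30,12,has); (30,26,has); (30,27,has); (31,13,has); (31,27,has); (31,28,has); (32,26,has); (32,27,has); (32,28,has)


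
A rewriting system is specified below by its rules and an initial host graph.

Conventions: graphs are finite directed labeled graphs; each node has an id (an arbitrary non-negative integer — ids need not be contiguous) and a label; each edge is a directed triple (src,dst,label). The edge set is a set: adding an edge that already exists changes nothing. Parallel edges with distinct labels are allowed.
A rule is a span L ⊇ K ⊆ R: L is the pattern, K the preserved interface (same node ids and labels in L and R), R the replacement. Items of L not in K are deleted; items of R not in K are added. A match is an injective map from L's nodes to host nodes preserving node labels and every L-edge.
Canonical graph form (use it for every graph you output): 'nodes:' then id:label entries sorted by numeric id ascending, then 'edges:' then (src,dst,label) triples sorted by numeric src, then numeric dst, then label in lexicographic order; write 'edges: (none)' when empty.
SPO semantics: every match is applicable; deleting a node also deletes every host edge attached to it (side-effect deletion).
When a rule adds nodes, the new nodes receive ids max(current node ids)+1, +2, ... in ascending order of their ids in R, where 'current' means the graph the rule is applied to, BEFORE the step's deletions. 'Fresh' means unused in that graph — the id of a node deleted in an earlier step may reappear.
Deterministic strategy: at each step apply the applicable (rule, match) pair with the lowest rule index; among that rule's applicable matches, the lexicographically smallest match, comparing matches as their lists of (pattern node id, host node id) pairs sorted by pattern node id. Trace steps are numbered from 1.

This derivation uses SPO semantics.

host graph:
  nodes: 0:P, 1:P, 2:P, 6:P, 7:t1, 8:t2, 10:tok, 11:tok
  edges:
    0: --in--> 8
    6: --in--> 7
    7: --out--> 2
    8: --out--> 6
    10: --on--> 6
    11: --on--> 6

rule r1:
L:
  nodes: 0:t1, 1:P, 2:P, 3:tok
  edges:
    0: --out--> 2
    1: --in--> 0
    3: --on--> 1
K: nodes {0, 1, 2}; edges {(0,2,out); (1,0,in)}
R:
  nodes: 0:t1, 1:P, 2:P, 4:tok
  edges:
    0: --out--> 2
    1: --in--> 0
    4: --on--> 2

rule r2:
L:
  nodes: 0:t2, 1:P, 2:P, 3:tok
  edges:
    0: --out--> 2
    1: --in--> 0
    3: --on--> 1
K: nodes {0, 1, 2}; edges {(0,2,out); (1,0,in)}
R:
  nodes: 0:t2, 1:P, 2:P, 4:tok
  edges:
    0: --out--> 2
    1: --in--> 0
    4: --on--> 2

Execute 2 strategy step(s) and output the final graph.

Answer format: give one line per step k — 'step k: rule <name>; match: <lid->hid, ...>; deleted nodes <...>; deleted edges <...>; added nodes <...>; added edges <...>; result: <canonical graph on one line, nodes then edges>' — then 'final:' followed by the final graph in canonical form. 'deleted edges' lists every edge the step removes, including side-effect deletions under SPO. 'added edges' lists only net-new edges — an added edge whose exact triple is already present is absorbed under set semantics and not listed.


step 1: rule r1; match: 0->7, 1->6, 2->2, 3->10; deleted nodes 10; deleted edges (10,6,on); added nodes 12; added edges (12,2,on); result: nodes: 0:P, 1:P, 2:P, 6:P, 7:t1, 8:t2, 11:tok, 12:tok edges: (0,8,in); (6,7,in); (7,2,out); (8,6,out); (11,6,on); (12,2,on)
step 2: rule r1; match: 0->7, 1->6, 2->2, 3->11; deleted nodes 11; deleted edges (11,6,on); added nodes 13; added edges (13,2,on); result: nodes: 0:P, 1:P, 2:P, 6:P, 7:t1, 8:t2, 12:tok, 13:tok edges: (0,8,in); (6,7,in); (7,2,out); (8,6,out); (12,2,on); (13,2,on)
final:
nodes: 0:P, 1:P, 2:P, 6:P, 7:t1, 8:t2, 12:tok, 13:tok
edges: (0,8,in); (6,7,in); (7,2,out); (8,6,out); (12,2,on); (13,2,on)


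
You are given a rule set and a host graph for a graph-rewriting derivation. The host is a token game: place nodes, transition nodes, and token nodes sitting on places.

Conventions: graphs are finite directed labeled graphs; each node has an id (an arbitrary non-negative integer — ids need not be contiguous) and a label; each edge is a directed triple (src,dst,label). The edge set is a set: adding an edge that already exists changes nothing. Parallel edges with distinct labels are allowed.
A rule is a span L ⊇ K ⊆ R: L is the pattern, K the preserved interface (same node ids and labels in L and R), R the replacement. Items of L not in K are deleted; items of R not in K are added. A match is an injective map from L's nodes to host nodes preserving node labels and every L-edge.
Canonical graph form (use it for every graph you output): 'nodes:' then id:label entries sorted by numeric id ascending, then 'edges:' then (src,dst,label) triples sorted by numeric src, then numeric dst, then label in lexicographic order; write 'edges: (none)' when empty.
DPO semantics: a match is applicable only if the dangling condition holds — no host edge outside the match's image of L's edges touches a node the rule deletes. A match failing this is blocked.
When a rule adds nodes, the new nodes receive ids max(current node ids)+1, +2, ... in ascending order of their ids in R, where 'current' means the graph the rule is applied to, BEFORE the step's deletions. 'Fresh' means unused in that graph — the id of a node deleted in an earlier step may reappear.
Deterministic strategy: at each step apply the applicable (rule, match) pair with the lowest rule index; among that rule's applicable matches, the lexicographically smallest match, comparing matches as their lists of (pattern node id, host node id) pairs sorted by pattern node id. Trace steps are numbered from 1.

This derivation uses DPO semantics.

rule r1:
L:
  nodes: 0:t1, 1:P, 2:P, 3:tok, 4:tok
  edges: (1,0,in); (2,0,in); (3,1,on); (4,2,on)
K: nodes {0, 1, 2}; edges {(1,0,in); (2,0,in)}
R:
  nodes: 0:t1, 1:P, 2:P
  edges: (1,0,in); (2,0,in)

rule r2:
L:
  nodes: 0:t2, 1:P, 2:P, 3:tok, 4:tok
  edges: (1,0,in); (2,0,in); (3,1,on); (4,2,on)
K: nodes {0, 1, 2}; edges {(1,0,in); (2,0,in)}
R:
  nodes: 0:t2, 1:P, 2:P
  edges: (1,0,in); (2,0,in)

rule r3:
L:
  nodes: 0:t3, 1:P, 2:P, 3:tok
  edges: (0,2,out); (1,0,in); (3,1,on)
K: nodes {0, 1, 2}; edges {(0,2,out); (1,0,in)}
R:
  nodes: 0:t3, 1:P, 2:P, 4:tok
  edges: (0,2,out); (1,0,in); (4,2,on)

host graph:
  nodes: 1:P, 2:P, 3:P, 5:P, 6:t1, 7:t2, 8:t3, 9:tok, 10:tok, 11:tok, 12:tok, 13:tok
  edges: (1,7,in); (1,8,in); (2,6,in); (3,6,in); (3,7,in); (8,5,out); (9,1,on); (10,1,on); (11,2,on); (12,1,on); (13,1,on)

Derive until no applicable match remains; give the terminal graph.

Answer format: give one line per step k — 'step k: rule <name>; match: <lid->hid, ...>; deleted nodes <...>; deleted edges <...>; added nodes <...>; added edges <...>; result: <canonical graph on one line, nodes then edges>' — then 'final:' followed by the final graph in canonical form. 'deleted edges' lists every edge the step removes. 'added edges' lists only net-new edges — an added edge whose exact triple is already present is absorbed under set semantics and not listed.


step 1: rule r3; match: 0->8, 1->1, 2->5, 3->9; deleted nodes 9; deleted edges (9,1,on); added nodes 14; added edges (14,5,on); result: nodes: 1:P, 2:P, 3:P, 5:P, 6:t1, 7:t2, 8:t3, 10:tok, 11:tok, 12:tok, 13:tok, 14:tok edges: (1,7,in); (1,8,in); (2,6,in); (3,6,in); (3,7,in); (8,5,out); (10,1,on); (11,2,on); (12,1,on); (13,1,on); (14,5,on)
step 2: rule r3; match: 0->8, 1->1, 2->5, 3->10; deleted nodes 10; deleted edges (10,1,on); added nodes 15; added edges (15,5,on); result: nodes: 1:P, 2:P, 3:P, 5:P, 6:t1, 7:t2, 8:t3, 11:tok, 12:tok, 13:tok, 14:tok, 15:tok edges: (1,7,in); (1,8,in); (2,6,in); (3,6,in); (3,7,in); (8,5,out); (11,2,on); (12,1,on); (13,1,on); (14,5,on); (15,5,on)
step 3: rule r3; match: 0->8, 1->1, 2->5, 3->12; deleted nodes 12; deleted edges (12,1,on); added nodes 16; added edges (16,5,on); result: nodes: 1:P, 2:P, 3:P, 5:P, 6:t1, 7:t2, 8:t3, 11:tok, 13:tok, 14:tok, 15:tok, 16:tok edges: (1,7,in); (1,8,in); (2,6,in); (3,6,in); (3,7,in); (8,5,out); (11,2,on); (13,1,on); (14,5,on); (15,5,on); (16,5,on)
step 4: rule r3; match: 0->8, 1->1, 2->5, 3->13; deleted nodes 13; deleted edges (13,1,on); added nodes 17; added edges (17,5,on); result: nodes: 1:P, 2:P, 3:P, 5:P, 6:t1, 7:t2, 8:t3, 11:tok, 14:tok, 15:tok, 16:tok, 17:tok edges: (1,7,in); (1,8,in); (2,6,in); (3,6,in); (3,7,in); (8,5,out); (11,2,on); (14,5,on); (15,5,on); (16,5,on); (17,5,on)
final:
nodes: 1:P, 2:P, 3:P, 5:P, 6:t1, 7:t2, 8:t3, 11:tok, 14:tok, 15:tok, 16:tok, 17:tok
edges: (1,7,in); (1,8,in); (2,6,in); (3,6,in); (3,7,in); (8,5,out); (11,2,on); (14,5,on); (15,5,on); (16,5,on); (17,5,on)


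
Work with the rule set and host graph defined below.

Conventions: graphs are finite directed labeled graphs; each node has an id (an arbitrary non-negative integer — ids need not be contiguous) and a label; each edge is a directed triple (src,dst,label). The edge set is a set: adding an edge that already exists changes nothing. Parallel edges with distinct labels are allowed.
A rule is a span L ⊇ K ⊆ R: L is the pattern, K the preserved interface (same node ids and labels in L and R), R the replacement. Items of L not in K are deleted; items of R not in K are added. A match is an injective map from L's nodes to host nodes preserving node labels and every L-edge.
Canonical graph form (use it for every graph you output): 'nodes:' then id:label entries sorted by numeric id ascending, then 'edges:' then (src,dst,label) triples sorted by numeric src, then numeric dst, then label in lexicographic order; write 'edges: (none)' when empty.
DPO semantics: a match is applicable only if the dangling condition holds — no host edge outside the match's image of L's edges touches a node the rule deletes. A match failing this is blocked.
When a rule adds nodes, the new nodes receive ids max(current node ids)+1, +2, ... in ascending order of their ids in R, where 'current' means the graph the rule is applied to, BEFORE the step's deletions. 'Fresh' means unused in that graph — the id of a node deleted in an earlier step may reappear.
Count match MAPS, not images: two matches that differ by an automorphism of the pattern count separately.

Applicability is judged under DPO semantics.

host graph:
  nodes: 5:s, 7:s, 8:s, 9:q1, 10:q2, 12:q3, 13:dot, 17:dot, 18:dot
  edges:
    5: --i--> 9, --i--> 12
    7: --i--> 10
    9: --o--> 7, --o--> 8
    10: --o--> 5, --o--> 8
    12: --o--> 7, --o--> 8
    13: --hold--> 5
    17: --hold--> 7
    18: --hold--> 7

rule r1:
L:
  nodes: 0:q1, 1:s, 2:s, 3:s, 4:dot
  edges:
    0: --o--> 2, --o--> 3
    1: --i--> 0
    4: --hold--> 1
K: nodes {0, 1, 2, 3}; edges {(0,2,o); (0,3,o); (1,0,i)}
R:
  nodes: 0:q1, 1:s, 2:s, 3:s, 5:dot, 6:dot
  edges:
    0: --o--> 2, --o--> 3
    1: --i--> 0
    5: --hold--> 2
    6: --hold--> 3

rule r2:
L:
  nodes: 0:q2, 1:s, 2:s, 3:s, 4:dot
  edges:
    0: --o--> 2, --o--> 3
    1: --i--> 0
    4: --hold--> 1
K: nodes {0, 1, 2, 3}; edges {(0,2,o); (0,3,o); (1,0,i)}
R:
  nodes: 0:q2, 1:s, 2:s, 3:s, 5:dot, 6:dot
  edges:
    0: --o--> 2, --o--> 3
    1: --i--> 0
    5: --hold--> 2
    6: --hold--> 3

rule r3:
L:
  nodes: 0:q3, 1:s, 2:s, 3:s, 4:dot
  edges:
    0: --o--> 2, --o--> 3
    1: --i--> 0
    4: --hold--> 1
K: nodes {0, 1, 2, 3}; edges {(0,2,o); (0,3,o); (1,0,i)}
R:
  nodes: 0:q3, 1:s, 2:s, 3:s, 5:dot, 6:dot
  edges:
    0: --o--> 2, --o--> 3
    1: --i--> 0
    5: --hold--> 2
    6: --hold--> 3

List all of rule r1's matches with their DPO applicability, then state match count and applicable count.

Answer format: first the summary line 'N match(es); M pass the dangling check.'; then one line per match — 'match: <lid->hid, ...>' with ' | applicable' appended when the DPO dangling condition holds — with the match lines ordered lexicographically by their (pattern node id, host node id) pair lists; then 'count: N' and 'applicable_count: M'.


2 match(es); 2 pass the dangling check.
match: 0->9, 1->5, 2->7, 3->8, 4->13 | applicable
match: 0->9, 1->5, 2->8, 3->7, 4->13 | applicable
count: 2
applicable_count: 2
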